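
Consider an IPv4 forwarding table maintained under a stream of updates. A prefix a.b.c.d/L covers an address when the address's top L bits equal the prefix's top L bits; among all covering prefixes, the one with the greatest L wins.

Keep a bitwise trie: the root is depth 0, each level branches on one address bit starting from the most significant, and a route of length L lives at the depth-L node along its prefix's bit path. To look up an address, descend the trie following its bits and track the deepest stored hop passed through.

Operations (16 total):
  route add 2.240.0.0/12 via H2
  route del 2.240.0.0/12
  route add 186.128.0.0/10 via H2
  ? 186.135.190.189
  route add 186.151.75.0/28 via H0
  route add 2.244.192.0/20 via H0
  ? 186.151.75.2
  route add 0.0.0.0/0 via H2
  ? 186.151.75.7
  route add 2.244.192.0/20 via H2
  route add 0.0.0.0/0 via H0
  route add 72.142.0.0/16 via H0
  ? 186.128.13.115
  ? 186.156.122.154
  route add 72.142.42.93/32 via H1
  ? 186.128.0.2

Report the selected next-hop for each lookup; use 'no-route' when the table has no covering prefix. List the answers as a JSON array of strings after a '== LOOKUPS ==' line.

Apply in order:
  + 2.240.0.0/12 (H2) depth=12
  del 2.240.0.0/12 (clear depth 12)
  + 186.128.0.0/10 (H2) depth=10
  lookup 186.135.190.189: bits 1011101010 walk d0:-→d1:-→d2:-→d3:-→d4:-→d5:-→d6:-→d7:-→d8:-→d9:-→d10:H2 -> H2
  + 186.151.75.0/28 (H0) depth=28
  + 2.244.192.0/20 (H0) depth=20
  lookup 186.151.75.2: bits 1011101010010111010010110000 walk d0:-→d1:-→d2:-→d3:-→d4:-→d5:-→d6:-→d7:-→d8:-→d9:-→d10:H2→d11:-→d12:-→d13:-→d14:-→d15:-→d16:-→d17:-→d18:-→d19:-→d20:-→d21:-→d22:-→d23:-→d24:-→d25:-→d26:-→d27:-→d28:H0 -> H0
  + 0.0.0.0/0 (H2) depth=0
  lookup 186.151.75.7: bits 1011101010010111010010110000 walk d0:H2→d1:-→d2:-→d3:-→d4:-→d5:-→d6:-→d7:-→d8:-→d9:-→d10:H2→d11:-→d12:-→d13:-→d14:-→d15:-→d16:-→d17:-→d18:-→d19:-→d20:-→d21:-→d22:-→d23:-→d24:-→d25:-→d26:-→d27:-→d28:H0 -> H0
  + 2.244.192.0/20 (H2) depth=20
  + 0.0.0.0/0 (H0) depth=0
  + 72.142.0.0/16 (H0) depth=16
  lookup 186.128.13.115: bits 10111010100 walk d0:H0→d1:-→d2:-→d3:-→d4:-→d5:-→d6:-→d7:-→d8:-→d9:-→d10:H2→d11:- -> H2
  lookup 186.156.122.154: bits 101110101001 walk d0:H0→d1:-→d2:-→d3:-→d4:-→d5:-→d6:-→d7:-→d8:-→d9:-→d10:H2→d11:-→d12:- -> H2
  + 72.142.42.93/32 (H1) depth=32
  lookup 186.128.0.2: bits 10111010100 walk d0:H0→d1:-→d2:-→d3:-→d4:-→d5:-→d6:-→d7:-→d8:-→d9:-→d10:H2→d11:- -> H2

== LOOKUPS ==
["H2","H0","H0","H2","H2","H2"]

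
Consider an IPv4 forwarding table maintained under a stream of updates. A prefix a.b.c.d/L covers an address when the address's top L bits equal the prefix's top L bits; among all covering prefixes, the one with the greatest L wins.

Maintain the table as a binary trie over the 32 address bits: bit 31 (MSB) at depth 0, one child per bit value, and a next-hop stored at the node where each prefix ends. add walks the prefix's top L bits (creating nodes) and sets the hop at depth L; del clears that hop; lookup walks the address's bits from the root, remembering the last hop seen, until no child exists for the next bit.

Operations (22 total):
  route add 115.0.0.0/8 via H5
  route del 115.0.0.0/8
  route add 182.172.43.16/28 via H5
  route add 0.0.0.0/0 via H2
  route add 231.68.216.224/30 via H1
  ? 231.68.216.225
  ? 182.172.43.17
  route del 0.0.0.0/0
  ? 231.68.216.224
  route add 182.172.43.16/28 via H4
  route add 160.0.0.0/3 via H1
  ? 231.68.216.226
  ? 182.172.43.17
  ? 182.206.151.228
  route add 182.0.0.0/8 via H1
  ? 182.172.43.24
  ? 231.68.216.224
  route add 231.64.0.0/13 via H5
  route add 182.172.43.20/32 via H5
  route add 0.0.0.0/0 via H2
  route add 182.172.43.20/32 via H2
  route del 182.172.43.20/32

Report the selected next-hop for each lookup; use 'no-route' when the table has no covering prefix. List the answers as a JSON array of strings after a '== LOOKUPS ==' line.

Process each operation:
  add 115.0.0.0/8 -> H5 at depth 8
  del 115.0.0.0/8 (clear depth 8)
  add 182.172.43.16/28 -> H5 at depth 28
  add 0.0.0.0/0 -> H2 at depth 0
  add 231.68.216.224/30 -> H1 at depth 30
  Q 231.68.216.225: descend 111001110100010011011000111000 ; hops seen [H2,H1] ; pick H1
  Q 182.172.43.17: descend 1011011010101100001010110001 ; hops seen [H2,H5] ; pick H5
  del 0.0.0.0/0 (clear depth 0)
  Q 231.68.216.224: descend 111001110100010011011000111000 ; hops seen [H1] ; pick H1
  add 182.172.43.16/28 -> H4 at depth 28
  add 160.0.0.0/3 -> H1 at depth 3
  Q 231.68.216.226: descend 111001110100010011011000111000 ; hops seen [H1] ; pick H1
  Q 182.172.43.17: descend 1011011010101100001010110001 ; hops seen [H1,H4] ; pick H4
  Q 182.206.151.228: descend 101101101 ; hops seen [H1] ; pick H1
  add 182.0.0.0/8 -> H1 at depth 8
  Q 182.172.43.24: descend 1011011010101100001010110001 ; hops seen [H1,H1,H4] ; pick H4
  Q 231.68.216.224: descend 111001110100010011011000111000 ; hops seen [H1] ; pick H1
  add 231.64.0.0/13 -> H5 at depth 13
  add 182.172.43.20/32 -> H5 at depth 32
  add 0.0.0.0/0 -> H2 at depth 0
  add 182.172.43.20/32 -> H2 at depth 32
  del 182.172.43.20/32 (clear depth 32)

== LOOKUPS ==
["H1","H5","H1","H1","H4","H1","H4","H1"]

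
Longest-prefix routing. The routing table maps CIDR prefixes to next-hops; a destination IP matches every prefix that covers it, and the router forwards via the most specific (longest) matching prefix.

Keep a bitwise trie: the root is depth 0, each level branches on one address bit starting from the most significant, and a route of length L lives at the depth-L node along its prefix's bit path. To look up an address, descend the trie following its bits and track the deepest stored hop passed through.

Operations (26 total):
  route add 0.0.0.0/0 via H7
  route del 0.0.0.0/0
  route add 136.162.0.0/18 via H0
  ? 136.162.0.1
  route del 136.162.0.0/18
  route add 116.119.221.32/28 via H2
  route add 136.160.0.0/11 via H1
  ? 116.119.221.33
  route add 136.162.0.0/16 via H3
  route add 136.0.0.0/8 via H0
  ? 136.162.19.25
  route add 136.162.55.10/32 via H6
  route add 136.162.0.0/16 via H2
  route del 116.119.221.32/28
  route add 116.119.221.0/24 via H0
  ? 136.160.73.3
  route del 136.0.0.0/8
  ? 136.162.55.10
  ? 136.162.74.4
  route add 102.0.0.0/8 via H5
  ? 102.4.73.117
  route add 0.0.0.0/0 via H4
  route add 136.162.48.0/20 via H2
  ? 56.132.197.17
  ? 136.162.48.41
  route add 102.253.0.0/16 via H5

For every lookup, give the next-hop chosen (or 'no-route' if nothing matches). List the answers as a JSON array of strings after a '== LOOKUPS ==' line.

Apply in order:
  add 0.0.0.0/0 -> H7 at depth 0
  - 0.0.0.0/0 clear@0
  add 136.162.0.0/18 -> H0 at depth 18
  Q 136.162.0.1: descend 100010001010001000 ; hops seen [H0] ; pick H0
  - 136.162.0.0/18 clear@18
  add 116.119.221.32/28 -> H2 at depth 28
  add 136.160.0.0/11 -> H1 at depth 11
  Q 116.119.221.33: descend 0111010001110111110111010010 ; hops seen [H2] ; pick H2
  add 136.162.0.0/16 -> H3 at depth 16
  add 136.0.0.0/8 -> H0 at depth 8
  Q 136.162.19.25: descend 100010001010001000 ; hops seen [H0,H1,H3] ; pick H3
  add 136.162.55.10/32 -> H6 at depth 32
  add 136.162.0.0/16 -> H2 at depth 16
  - 116.119.221.32/28 clear@28
  add 116.119.221.0/24 -> H0 at depth 24
  Q 136.160.73.3: descend 10001000101000 ; hops seen [H0,H1] ; pick H1
  - 136.0.0.0/8 clear@8
  Q 136.162.55.10: descend 10001000101000100011011100001010 ; hops seen [H1,H2,H6] ; pick H6
  Q 136.162.74.4: descend 10001000101000100 ; hops seen [H1,H2] ; pick H2
  add 102.0.0.0/8 -> H5 at depth 8
  Q 102.4.73.117: descend 01100110 ; hops seen [H5] ; pick H5
  add 0.0.0.0/0 -> H4 at depth 0
  add 136.162.48.0/20 -> H2 at depth 20
  Q 56.132.197.17: descend 0 ; hops seen [H4] ; pick H4
  Q 136.162.48.41: descend 100010001010001000110 ; hops seen [H4,H1,H2,H2] ; pick H2
  add 102.253.0.0/16 -> H5 at depth 16

== LOOKUPS ==
["H0","H2","H3","H1","H6","H2","H5","H4","H2"]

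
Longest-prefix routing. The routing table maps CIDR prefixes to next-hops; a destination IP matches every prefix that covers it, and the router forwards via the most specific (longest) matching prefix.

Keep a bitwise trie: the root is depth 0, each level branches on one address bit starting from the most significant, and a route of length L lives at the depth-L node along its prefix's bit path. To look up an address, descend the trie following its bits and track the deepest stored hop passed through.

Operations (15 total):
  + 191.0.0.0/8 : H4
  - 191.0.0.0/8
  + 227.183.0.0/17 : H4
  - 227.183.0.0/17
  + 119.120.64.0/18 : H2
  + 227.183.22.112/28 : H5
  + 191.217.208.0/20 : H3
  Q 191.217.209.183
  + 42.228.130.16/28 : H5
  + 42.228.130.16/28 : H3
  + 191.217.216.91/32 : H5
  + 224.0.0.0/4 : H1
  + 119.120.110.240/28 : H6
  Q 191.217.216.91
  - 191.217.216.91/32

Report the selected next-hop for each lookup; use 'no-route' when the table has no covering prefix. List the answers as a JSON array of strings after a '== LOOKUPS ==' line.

Apply in order:
  add 191.0.0.0/8 -> H4 at depth 8
  - 191.0.0.0/8 clear@8
  add 227.183.0.0/17 -> H4 at depth 17
  - 227.183.0.0/17 clear@17
  add 119.120.64.0/18 -> H2 at depth 18
  add 227.183.22.112/28 -> H5 at depth 28
  add 191.217.208.0/20 -> H3 at depth 20
  Q 191.217.209.183: descend 10111111110110011101 ; hops seen [H3] ; pick H3
  add 42.228.130.16/28 -> H5 at depth 28
  add 42.228.130.16/28 -> H3 at depth 28
  add 191.217.216.91/32 -> H5 at depth 32
  add 224.0.0.0/4 -> H1 at depth 4
  add 119.120.110.240/28 -> H6 at depth 28
  Q 191.217.216.91: descend 10111111110110011101100001011011 ; hops seen [H3,H5] ; pick H5
  - 191.217.216.91/32 clear@32

== LOOKUPS ==
["H3","H5"]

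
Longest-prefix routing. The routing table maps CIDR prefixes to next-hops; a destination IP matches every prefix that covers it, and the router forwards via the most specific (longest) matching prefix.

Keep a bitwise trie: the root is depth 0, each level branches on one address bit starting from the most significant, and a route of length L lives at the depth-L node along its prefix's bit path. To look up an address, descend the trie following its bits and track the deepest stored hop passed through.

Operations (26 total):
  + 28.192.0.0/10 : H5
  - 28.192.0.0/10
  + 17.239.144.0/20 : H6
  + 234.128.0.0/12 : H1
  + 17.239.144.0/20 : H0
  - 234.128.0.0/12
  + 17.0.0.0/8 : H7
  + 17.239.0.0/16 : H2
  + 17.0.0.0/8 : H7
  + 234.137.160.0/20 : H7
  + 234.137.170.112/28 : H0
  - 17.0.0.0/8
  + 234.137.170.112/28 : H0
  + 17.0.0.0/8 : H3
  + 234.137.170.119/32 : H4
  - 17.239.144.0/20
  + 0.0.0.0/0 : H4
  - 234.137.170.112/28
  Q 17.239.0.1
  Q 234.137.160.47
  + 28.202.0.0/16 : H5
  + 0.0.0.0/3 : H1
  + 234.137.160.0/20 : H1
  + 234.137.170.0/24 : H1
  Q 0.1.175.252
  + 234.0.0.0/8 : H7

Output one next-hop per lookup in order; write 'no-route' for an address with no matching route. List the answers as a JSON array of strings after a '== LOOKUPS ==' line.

Process each operation:
  add 28.192.0.0/10 -> H5 at depth 10
  - 28.192.0.0/10 clear@10
  add 17.239.144.0/20 -> H6 at depth 20
  add 234.128.0.0/12 -> H1 at depth 12
  add 17.239.144.0/20 -> H0 at depth 20
  - 234.128.0.0/12 clear@12
  add 17.0.0.0/8 -> H7 at depth 8
  add 17.239.0.0/16 -> H2 at depth 16
  add 17.0.0.0/8 -> H7 at depth 8
  add 234.137.160.0/20 -> H7 at depth 20
  add 234.137.170.112/28 -> H0 at depth 28
  - 17.0.0.0/8 clear@8
  add 234.137.170.112/28 -> H0 at depth 28
  add 17.0.0.0/8 -> H3 at depth 8
  add 234.137.170.119/32 -> H4 at depth 32
  - 17.239.144.0/20 clear@20
  add 0.0.0.0/0 -> H4 at depth 0
  - 234.137.170.112/28 clear@28
  lookup 17.239.0.1: bits 0001000111101111 walk d0:H4→d1:-→d2:-→d3:-→d4:-→d5:-→d6:-→d7:-→d8:H3→d9:-→d10:-→d11:-→d12:-→d13:-→d14:-→d15:-→d16:H2 -> H2
  lookup 234.137.160.47: bits 11101010100010011010 walk d0:H4→d1:-→d2:-→d3:-→d4:-→d5:-→d6:-→d7:-→d8:-→d9:-→d10:-→d11:-→d12:-→d13:-→d14:-→d15:-→d16:-→d17:-→d18:-→d19:-→d20:H7 -> H7
  add 28.202.0.0/16 -> H5 at depth 16
  add 0.0.0.0/3 -> H1 at depth 3
  add 234.137.160.0/20 -> H1 at depth 20
  add 234.137.170.0/24 -> H1 at depth 24
  lookup 0.1.175.252: bits 000 walk d0:H4→d1:-→d2:-→d3:H1 -> H1
  add 234.0.0.0/8 -> H7 at depth 8

== LOOKUPS ==
["H2","H7","H1"]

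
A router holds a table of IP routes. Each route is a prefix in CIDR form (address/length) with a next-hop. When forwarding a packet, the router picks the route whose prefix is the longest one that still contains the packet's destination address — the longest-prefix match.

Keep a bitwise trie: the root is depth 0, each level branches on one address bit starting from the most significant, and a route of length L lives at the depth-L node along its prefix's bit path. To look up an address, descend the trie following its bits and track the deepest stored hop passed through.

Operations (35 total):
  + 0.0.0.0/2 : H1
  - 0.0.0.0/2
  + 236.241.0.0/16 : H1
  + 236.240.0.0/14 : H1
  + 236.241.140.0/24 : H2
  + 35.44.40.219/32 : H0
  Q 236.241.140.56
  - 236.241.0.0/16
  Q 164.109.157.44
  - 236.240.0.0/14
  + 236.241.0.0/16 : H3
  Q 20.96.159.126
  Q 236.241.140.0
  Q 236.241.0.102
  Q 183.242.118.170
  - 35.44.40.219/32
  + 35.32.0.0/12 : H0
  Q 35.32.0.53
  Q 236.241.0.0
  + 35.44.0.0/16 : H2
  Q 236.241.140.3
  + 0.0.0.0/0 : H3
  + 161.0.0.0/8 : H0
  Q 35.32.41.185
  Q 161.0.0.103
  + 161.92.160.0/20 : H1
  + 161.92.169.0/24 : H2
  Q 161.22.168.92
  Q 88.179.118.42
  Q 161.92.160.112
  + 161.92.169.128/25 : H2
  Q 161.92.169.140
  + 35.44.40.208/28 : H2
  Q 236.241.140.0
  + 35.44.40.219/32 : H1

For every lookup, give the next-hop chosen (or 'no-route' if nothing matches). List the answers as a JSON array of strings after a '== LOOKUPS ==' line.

Process each operation:
  + 0.0.0.0/2 (H1) depth=2
  - 0.0.0.0/2 clear@2
  + 236.241.0.0/16 (H1) depth=16
  + 236.240.0.0/14 (H1) depth=14
  + 236.241.140.0/24 (H2) depth=24
  + 35.44.40.219/32 (H0) depth=32
  Q 236.241.140.56: descend 111011001111000110001100 ; hops seen [H1,H1,H2] ; pick H2
  - 236.241.0.0/16 clear@16
  Q 164.109.157.44: descend 1 ; hops seen [∅] ; pick no-route
  - 236.240.0.0/14 clear@14
  + 236.241.0.0/16 (H3) depth=16
  Q 20.96.159.126: descend 00 ; hops seen [∅] ; pick no-route
  Q 236.241.140.0: descend 111011001111000110001100 ; hops seen [H3,H2] ; pick H2
  Q 236.241.0.102: descend 1110110011110001 ; hops seen [H3] ; pick H3
  Q 183.242.118.170: descend 1 ; hops seen [∅] ; pick no-route
  - 35.44.40.219/32 clear@32
  + 35.32.0.0/12 (H0) depth=12
  Q 35.32.0.53: descend 001000110010 ; hops seen [H0] ; pick H0
  Q 236.241.0.0: descend 1110110011110001 ; hops seen [H3] ; pick H3
  + 35.44.0.0/16 (H2) depth=16
  Q 236.241.140.3: descend 111011001111000110001100 ; hops seen [H3,H2] ; pick H2
  + 0.0.0.0/0 (H3) depth=0
  + 161.0.0.0/8 (H0) depth=8
  Q 35.32.41.185: descend 001000110010 ; hops seen [H3,H0] ; pick H0
  Q 161.0.0.103: descend 10100001 ; hops seen [H3,H0] ; pick H0
  + 161.92.160.0/20 (H1) depth=20
  + 161.92.169.0/24 (H2) depth=24
  Q 161.22.168.92: descend 101000010 ; hops seen [H3,H0] ; pick H0
  Q 88.179.118.42: descend 0 ; hops seen [H3] ; pick H3
  Q 161.92.160.112: descend 10100001010111001010 ; hops seen [H3,H0,H1] ; pick H1
  + 161.92.169.128/25 (H2) depth=25
  Q 161.92.169.140: descend 1010000101011100101010011 ; hops seen [H3,H0,H1,H2,H2] ; pick H2
  + 35.44.40.208/28 (H2) depth=28
  Q 236.241.140.0: descend 111011001111000110001100 ; hops seen [H3,H3,H2] ; pick H2
  + 35.44.40.219/32 (H1) depth=32

== LOOKUPS ==
["H2","no-route","no-route","H2","H3","no-route","H0","H3","H2","H0","H0","H0","H3","H1","H2","H2"]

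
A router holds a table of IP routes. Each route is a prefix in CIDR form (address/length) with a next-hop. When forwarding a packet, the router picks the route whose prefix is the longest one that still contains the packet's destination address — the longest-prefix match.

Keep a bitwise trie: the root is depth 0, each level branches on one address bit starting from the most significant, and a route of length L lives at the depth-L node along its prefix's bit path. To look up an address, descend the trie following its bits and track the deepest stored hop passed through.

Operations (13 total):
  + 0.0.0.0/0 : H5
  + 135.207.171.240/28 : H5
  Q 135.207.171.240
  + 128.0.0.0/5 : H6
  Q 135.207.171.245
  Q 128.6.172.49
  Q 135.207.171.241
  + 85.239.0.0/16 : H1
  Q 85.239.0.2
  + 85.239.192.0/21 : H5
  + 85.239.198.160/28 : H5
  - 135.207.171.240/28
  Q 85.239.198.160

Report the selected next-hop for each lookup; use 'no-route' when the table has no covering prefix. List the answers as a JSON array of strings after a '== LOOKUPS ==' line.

Process each operation:
  + 0.0.0.0/0 (H5) depth=0
  + 135.207.171.240/28 (H5) depth=28
  Q 135.207.171.240: descend 1000011111001111101010111111 ; hops seen [H5,H5] ; pick H5
  + 128.0.0.0/5 (H6) depth=5
  Q 135.207.171.245: descend 1000011111001111101010111111 ; hops seen [H5,H6,H5] ; pick H5
  Q 128.6.172.49: descend 10000 ; hops seen [H5,H6] ; pick H6
  Q 135.207.171.241: descend 1000011111001111101010111111 ; hops seen [H5,H6,H5] ; pick H5
  + 85.239.0.0/16 (H1) depth=16
  Q 85.239.0.2: descend 0101010111101111 ; hops seen [H5,H1] ; pick H1
  + 85.239.192.0/21 (H5) depth=21
  + 85.239.198.160/28 (H5) depth=28
  del 135.207.171.240/28 (clear depth 28)
  Q 85.239.198.160: descend 0101010111101111110001101010 ; hops seen [H5,H1,H5,H5] ; pick H5

== LOOKUPS ==
["H5","H5","H6","H5","H1","H5"]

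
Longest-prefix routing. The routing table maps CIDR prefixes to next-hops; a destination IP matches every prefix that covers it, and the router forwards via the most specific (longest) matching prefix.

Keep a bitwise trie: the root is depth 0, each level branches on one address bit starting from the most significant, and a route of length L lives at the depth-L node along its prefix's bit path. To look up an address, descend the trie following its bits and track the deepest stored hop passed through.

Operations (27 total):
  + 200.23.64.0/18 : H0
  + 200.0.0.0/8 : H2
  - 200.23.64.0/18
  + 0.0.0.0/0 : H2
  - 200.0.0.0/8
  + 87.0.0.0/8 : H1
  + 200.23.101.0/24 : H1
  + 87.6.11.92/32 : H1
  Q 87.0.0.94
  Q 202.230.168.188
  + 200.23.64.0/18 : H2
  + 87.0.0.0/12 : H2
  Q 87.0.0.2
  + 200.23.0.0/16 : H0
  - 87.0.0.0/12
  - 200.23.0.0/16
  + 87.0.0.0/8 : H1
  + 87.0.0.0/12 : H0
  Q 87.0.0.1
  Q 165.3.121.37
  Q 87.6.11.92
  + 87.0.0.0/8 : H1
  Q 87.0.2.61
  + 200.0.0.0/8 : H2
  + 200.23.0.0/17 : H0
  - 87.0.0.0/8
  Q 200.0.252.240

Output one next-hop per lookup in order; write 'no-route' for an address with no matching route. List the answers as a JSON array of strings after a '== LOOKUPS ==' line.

Trace:
  add 200.23.64.0/18 -> H0 at depth 18
  add 200.0.0.0/8 -> H2 at depth 8
  del 200.23.64.0/18 (clear depth 18)
  add 0.0.0.0/0 -> H2 at depth 0
  del 200.0.0.0/8 (clear depth 8)
  add 87.0.0.0/8 -> H1 at depth 8
  add 200.23.101.0/24 -> H1 at depth 24
  add 87.6.11.92/32 -> H1 at depth 32
  ? 87.0.0.94  path d0:H2→d1:-→d2:-→d3:-→d4:-→d5:-→d6:-→d7:-→d8:H1→d9:-→d10:-→d11:-→d12:-→d13:-  best=H1
  ? 202.230.168.188  path d0:H2→d1:-→d2:-→d3:-→d4:-→d5:-→d6:-  best=H2
  add 200.23.64.0/18 -> H2 at depth 18
  add 87.0.0.0/12 -> H2 at depth 12
  ? 87.0.0.2  path d0:H2→d1:-→d2:-→d3:-→d4:-→d5:-→d6:-→d7:-→d8:H1→d9:-→d10:-→d11:-→d12:H2→d13:-  best=H2
  add 200.23.0.0/16 -> H0 at depth 16
  del 87.0.0.0/12 (clear depth 12)
  del 200.23.0.0/16 (clear depth 16)
  add 87.0.0.0/8 -> H1 at depth 8
  add 87.0.0.0/12 -> H0 at depth 12
  ? 87.0.0.1  path d0:H2→d1:-→d2:-→d3:-→d4:-→d5:-→d6:-→d7:-→d8:H1→d9:-→d10:-→d11:-→d12:H0→d13:-  best=H0
  ? 165.3.121.37  path d0:H2→d1:-  best=H2
  ? 87.6.11.92  path d0:H2→d1:-→d2:-→d3:-→d4:-→d5:-→d6:-→d7:-→d8:H1→d9:-→d10:-→d11:-→d12:H0→d13:-→d14:-→d15:-→d16:-→d17:-→d18:-→d19:-→d20:-→d21:-→d22:-→d23:-→d24:-→d25:-→d26:-→d27:-→d28:-→d29:-→d30:-→d31:-→d32:H1  best=H1
  add 87.0.0.0/8 -> H1 at depth 8
  ? 87.0.2.61  path d0:H2→d1:-→d2:-→d3:-→d4:-→d5:-→d6:-→d7:-→d8:H1→d9:-→d10:-→d11:-→d12:H0→d13:-  best=H0
  add 200.0.0.0/8 -> H2 at depth 8
  add 200.23.0.0/17 -> H0 at depth 17
  del 87.0.0.0/8 (clear depth 8)
  ? 200.0.252.240  path d0:H2→d1:-→d2:-→d3:-→d4:-→d5:-→d6:-→d7:-→d8:H2→d9:-→d10:-→d11:-  best=H2

== LOOKUPS ==
["H1","H2","H2","H0","H2","H1","H0","H2"]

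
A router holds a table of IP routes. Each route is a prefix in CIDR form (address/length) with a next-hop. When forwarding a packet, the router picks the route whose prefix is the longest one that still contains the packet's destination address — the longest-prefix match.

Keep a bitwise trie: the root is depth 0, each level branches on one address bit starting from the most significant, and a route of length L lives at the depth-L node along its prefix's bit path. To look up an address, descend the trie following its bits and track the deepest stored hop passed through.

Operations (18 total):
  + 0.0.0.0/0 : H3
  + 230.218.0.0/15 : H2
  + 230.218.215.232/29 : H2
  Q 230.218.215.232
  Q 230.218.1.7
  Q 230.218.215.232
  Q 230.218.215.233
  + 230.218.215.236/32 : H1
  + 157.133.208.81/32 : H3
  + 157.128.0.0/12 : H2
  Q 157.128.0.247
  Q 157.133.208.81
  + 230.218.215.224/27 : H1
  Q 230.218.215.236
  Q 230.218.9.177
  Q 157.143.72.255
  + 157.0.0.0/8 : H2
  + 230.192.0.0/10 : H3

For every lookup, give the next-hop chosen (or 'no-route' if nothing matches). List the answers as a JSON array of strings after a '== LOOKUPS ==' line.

Apply in order:
  + 0.0.0.0/0 (H3) depth=0
  + 230.218.0.0/15 (H2) depth=15
  + 230.218.215.232/29 (H2) depth=29
  Q 230.218.215.232: descend 11100110110110101101011111101 ; hops seen [H3,H2,H2] ; pick H2
  Q 230.218.1.7: descend 1110011011011010 ; hops seen [H3,H2] ; pick H2
  Q 230.218.215.232: descend 11100110110110101101011111101 ; hops seen [H3,H2,H2] ; pick H2
  Q 230.218.215.233: descend 11100110110110101101011111101 ; hops seen [H3,H2,H2] ; pick H2
  + 230.218.215.236/32 (H1) depth=32
  + 157.133.208.81/32 (H3) depth=32
  + 157.128.0.0/12 (H2) depth=12
  Q 157.128.0.247: descend 1001110110000 ; hops seen [H3,H2] ; pick H2
  Q 157.133.208.81: descend 10011101100001011101000001010001 ; hops seen [H3,H2,H3] ; pick H3
  + 230.218.215.224/27 (H1) depth=27
  Q 230.218.215.236: descend 11100110110110101101011111101100 ; hops seen [H3,H2,H1,H2,H1] ; pick H1
  Q 230.218.9.177: descend 1110011011011010 ; hops seen [H3,H2] ; pick H2
  Q 157.143.72.255: descend 100111011000 ; hops seen [H3,H2] ; pick H2
  + 157.0.0.0/8 (H2) depth=8
  + 230.192.0.0/10 (H3) depth=10

== LOOKUPS ==
["H2","H2","H2","H2","H2","H3","H1","H2","H2"]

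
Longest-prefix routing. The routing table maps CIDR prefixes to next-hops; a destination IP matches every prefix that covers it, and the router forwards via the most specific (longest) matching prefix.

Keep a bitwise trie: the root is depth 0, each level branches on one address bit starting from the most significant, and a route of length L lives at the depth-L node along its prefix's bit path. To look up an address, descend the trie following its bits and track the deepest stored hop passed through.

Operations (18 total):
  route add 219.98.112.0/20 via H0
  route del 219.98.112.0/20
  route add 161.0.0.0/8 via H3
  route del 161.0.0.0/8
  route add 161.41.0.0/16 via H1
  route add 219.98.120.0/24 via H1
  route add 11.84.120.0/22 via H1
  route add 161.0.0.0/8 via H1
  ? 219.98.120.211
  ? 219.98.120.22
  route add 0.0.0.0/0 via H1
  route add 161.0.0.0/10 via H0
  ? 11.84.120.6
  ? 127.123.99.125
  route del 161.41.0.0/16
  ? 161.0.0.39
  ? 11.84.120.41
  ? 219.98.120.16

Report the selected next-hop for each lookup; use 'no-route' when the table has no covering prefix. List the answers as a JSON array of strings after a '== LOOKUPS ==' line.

Trace:
  add 219.98.112.0/20 -> H0 at depth 20
  - 219.98.112.0/20 clear@20
  add 161.0.0.0/8 -> H3 at depth 8
  - 161.0.0.0/8 clear@8
  add 161.41.0.0/16 -> H1 at depth 16
  add 219.98.120.0/24 -> H1 at depth 24
  add 11.84.120.0/22 -> H1 at depth 22
  add 161.0.0.0/8 -> H1 at depth 8
  Q 219.98.120.211: descend 110110110110001001111000 ; hops seen [H1] ; pick H1
  Q 219.98.120.22: descend 110110110110001001111000 ; hops seen [H1] ; pick H1
  add 0.0.0.0/0 -> H1 at depth 0
  add 161.0.0.0/10 -> H0 at depth 10
  Q 11.84.120.6: descend 0000101101010100011110 ; hops seen [H1,H1] ; pick H1
  Q 127.123.99.125: descend 0 ; hops seen [H1] ; pick H1
  - 161.41.0.0/16 clear@16
  Q 161.0.0.39: descend 1010000100 ; hops seen [H1,H1,H0] ; pick H0
  Q 11.84.120.41: descend 0000101101010100011110 ; hops seen [H1,H1] ; pick H1
  Q 219.98.120.16: descend 110110110110001001111000 ; hops seen [H1,H1] ; pick H1

== LOOKUPS ==
["H1","H1","H1","H1","H0","H1","H1"]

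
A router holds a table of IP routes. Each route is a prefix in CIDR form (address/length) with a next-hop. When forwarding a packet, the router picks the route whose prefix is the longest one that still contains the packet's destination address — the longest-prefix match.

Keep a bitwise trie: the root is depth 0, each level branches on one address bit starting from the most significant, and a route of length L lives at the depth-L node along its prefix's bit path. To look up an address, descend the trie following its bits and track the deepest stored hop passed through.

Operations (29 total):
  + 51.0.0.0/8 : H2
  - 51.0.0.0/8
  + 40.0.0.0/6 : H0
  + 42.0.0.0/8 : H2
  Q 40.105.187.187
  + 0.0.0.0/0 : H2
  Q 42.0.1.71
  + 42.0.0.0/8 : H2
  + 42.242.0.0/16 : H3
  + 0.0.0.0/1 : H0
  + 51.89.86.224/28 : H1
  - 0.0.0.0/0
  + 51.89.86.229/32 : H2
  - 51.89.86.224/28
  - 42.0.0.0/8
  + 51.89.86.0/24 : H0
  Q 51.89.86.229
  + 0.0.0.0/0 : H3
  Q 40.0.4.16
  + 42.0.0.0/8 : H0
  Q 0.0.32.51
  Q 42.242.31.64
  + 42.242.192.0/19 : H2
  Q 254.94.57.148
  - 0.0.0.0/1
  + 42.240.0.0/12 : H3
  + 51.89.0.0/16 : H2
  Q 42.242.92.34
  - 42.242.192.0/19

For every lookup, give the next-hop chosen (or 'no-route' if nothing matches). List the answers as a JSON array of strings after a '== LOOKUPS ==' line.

Apply in order:
  + 51.0.0.0/8 (H2) depth=8
  - 51.0.0.0/8 clear@8
  + 40.0.0.0/6 (H0) depth=6
  + 42.0.0.0/8 (H2) depth=8
  lookup 40.105.187.187: bits 001010 walk d0:-→d1:-→d2:-→d3:-→d4:-→d5:-→d6:H0 -> H0
  + 0.0.0.0/0 (H2) depth=0
  lookup 42.0.1.71: bits 00101010 walk d0:H2→d1:-→d2:-→d3:-→d4:-→d5:-→d6:H0→d7:-→d8:H2 -> H2
  + 42.0.0.0/8 (H2) depth=8
  + 42.242.0.0/16 (H3) depth=16
  + 0.0.0.0/1 (H0) depth=1
  + 51.89.86.224/28 (H1) depth=28
  - 0.0.0.0/0 clear@0
  + 51.89.86.229/32 (H2) depth=32
  - 51.89.86.224/28 clear@28
  - 42.0.0.0/8 clear@8
  + 51.89.86.0/24 (H0) depth=24
  lookup 51.89.86.229: bits 00110011010110010101011011100101 walk d0:-→d1:H0→d2:-→d3:-→d4:-→d5:-→d6:-→d7:-→d8:-→d9:-→d10:-→d11:-→d12:-→d13:-→d14:-→d15:-→d16:-→d17:-→d18:-→d19:-→d20:-→d21:-→d22:-→d23:-→d24:H0→d25:-→d26:-→d27:-→d28:-→d29:-→d30:-→d31:-→d32:H2 -> H2
  + 0.0.0.0/0 (H3) depth=0
  lookup 40.0.4.16: bits 001010 walk d0:H3→d1:H0→d2:-→d3:-→d4:-→d5:-→d6:H0 -> H0
  + 42.0.0.0/8 (H0) depth=8
  lookup 0.0.32.51: bits 00 walk d0:H3→d1:H0→d2:- -> H0
  lookup 42.242.31.64: bits 0010101011110010 walk d0:H3→d1:H0→d2:-→d3:-→d4:-→d5:-→d6:H0→d7:-→d8:H0→d9:-→d10:-→d11:-→d12:-→d13:-→d14:-→d15:-→d16:H3 -> H3
  + 42.242.192.0/19 (H2) depth=19
  lookup 254.94.57.148: bits ε walk d0:H3 -> H3
  - 0.0.0.0/1 clear@1
  + 42.240.0.0/12 (H3) depth=12
  + 51.89.0.0/16 (H2) depth=16
  lookup 42.242.92.34: bits 0010101011110010 walk d0:H3→d1:-→d2:-→d3:-→d4:-→d5:-→d6:H0→d7:-→d8:H0→d9:-→d10:-→d11:-→d12:H3→d13:-→d14:-→d15:-→d16:H3 -> H3
  - 42.242.192.0/19 clear@19

== LOOKUPS ==
["H0","H2","H2","H0","H0","H3","H3","H3"]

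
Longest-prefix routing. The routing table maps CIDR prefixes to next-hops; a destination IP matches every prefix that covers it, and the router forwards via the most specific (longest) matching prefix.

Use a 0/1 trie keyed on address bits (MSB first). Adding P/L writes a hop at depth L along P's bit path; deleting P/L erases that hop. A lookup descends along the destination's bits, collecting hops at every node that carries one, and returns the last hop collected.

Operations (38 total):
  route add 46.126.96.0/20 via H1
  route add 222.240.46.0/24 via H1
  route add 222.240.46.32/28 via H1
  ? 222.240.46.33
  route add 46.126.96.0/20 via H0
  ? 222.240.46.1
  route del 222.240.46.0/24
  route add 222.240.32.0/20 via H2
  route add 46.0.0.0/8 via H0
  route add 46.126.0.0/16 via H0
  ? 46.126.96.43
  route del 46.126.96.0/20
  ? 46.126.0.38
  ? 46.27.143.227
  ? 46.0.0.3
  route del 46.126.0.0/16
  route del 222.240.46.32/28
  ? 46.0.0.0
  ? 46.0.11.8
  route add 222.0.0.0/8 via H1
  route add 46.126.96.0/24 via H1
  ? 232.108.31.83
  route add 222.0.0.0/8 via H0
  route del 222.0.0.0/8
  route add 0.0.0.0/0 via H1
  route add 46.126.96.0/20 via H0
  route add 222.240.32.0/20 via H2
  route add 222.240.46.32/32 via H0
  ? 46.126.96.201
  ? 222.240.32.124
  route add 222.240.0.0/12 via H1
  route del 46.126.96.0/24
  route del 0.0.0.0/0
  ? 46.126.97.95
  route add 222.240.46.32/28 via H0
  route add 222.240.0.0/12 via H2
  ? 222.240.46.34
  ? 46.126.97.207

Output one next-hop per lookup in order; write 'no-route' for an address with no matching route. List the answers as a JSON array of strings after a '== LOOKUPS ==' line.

Process each operation:
  add 46.126.96.0/20 -> H1 at depth 20
  add 222.240.46.0/24 -> H1 at depth 24
  add 222.240.46.32/28 -> H1 at depth 28
  Q 222.240.46.33: descend 1101111011110000001011100010 ; hops seen [H1,H1] ; pick H1
  add 46.126.96.0/20 -> H0 at depth 20
  Q 222.240.46.1: descend 11011110111100000010111000 ; hops seen [H1] ; pick H1
  del 222.240.46.0/24 (clear depth 24)
  add 222.240.32.0/20 -> H2 at depth 20
  add 46.0.0.0/8 -> H0 at depth 8
  add 46.126.0.0/16 -> H0 at depth 16
  Q 46.126.96.43: descend 00101110011111100110 ; hops seen [H0,H0,H0] ; pick H0
  del 46.126.96.0/20 (clear depth 20)
  Q 46.126.0.38: descend 00101110011111100 ; hops seen [H0,H0] ; pick H0
  Q 46.27.143.227: descend 001011100 ; hops seen [H0] ; pick H0
  Q 46.0.0.3: descend 001011100 ; hops seen [H0] ; pick H0
  del 46.126.0.0/16 (clear depth 16)
  del 222.240.46.32/28 (clear depth 28)
  Q 46.0.0.0: descend 001011100 ; hops seen [H0] ; pick H0
  Q 46.0.11.8: descend 001011100 ; hops seen [H0] ; pick H0
  add 222.0.0.0/8 -> H1 at depth 8
  add 46.126.96.0/24 -> H1 at depth 24
  Q 232.108.31.83: descend 11 ; hops seen [∅] ; pick no-route
  add 222.0.0.0/8 -> H0 at depth 8
  del 222.0.0.0/8 (clear depth 8)
  add 0.0.0.0/0 -> H1 at depth 0
  add 46.126.96.0/20 -> H0 at depth 20
  add 222.240.32.0/20 -> H2 at depth 20
  add 222.240.46.32/32 -> H0 at depth 32
  Q 46.126.96.201: descend 001011100111111001100000 ; hops seen [H1,H0,H0,H1] ; pick H1
  Q 222.240.32.124: descend 11011110111100000010 ; hops seen [H1,H2] ; pick H2
  add 222.240.0.0/12 -> H1 at depth 12
  del 46.126.96.0/24 (clear depth 24)
  del 0.0.0.0/0 (clear depth 0)
  Q 46.126.97.95: descend 00101110011111100110000 ; hops seen [H0,H0] ; pick H0
  add 222.240.46.32/28 -> H0 at depth 28
  add 222.240.0.0/12 -> H2 at depth 12
  Q 222.240.46.34: descend 110111101111000000101110001000 ; hops seen [H2,H2,H0] ; pick H0
  Q 46.126.97.207: descend 00101110011111100110000 ; hops seen [H0,H0] ; pick H0

== LOOKUPS ==
["H1","H1","H0","H0","H0","H0","H0","H0","no-route","H1","H2","H0","H0","H0"]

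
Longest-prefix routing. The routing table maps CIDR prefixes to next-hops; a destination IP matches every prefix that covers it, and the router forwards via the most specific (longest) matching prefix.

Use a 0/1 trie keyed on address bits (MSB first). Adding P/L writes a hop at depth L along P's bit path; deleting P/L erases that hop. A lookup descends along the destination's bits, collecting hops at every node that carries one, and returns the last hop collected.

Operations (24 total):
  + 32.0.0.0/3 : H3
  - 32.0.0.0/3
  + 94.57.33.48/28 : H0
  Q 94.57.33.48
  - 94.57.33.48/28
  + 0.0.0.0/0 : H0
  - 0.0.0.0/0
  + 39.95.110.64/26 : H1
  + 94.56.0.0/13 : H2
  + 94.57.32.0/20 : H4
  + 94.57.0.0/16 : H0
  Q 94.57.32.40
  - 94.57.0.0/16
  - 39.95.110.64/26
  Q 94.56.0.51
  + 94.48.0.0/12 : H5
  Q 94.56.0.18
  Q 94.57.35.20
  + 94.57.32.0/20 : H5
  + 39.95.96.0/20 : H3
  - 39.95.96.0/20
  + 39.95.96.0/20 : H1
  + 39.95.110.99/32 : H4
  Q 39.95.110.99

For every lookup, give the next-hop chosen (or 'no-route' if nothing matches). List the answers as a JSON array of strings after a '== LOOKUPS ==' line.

Trace:
  + 32.0.0.0/3 (H3) depth=3
  - 32.0.0.0/3 clear@3
  + 94.57.33.48/28 (H0) depth=28
  lookup 94.57.33.48: bits 0101111000111001001000010011 walk d0:-→d1:-→d2:-→d3:-→d4:-→d5:-→d6:-→d7:-→d8:-→d9:-→d10:-→d11:-→d12:-→d13:-→d14:-→d15:-→d16:-→d17:-→d18:-→d19:-→d20:-→d21:-→d22:-→d23:-→d24:-→d25:-→d26:-→d27:-→d28:H0 -> H0
  - 94.57.33.48/28 clear@28
  + 0.0.0.0/0 (H0) depth=0
  - 0.0.0.0/0 clear@0
  + 39.95.110.64/26 (H1) depth=26
  + 94.56.0.0/13 (H2) depth=13
  + 94.57.32.0/20 (H4) depth=20
  + 94.57.0.0/16 (H0) depth=16
  lookup 94.57.32.40: bits 01011110001110010010000 walk d0:-→d1:-→d2:-→d3:-→d4:-→d5:-→d6:-→d7:-→d8:-→d9:-→d10:-→d11:-→d12:-→d13:H2→d14:-→d15:-→d16:H0→d17:-→d18:-→d19:-→d20:H4→d21:-→d22:-→d23:- -> H4
  - 94.57.0.0/16 clear@16
  - 39.95.110.64/26 clear@26
  lookup 94.56.0.51: bits 010111100011100 walk d0:-→d1:-→d2:-→d3:-→d4:-→d5:-→d6:-→d7:-→d8:-→d9:-→d10:-→d11:-→d12:-→d13:H2→d14:-→d15:- -> H2
  + 94.48.0.0/12 (H5) depth=12
  lookup 94.56.0.18: bits 010111100011100 walk d0:-→d1:-→d2:-→d3:-→d4:-→d5:-→d6:-→d7:-→d8:-→d9:-→d10:-→d11:-→d12:H5→d13:H2→d14:-→d15:- -> H2
  lookup 94.57.35.20: bits 0101111000111001001000 walk d0:-→d1:-→d2:-→d3:-→d4:-→d5:-→d6:-→d7:-→d8:-→d9:-→d10:-→d11:-→d12:H5→d13:H2→d14:-→d15:-→d16:-→d17:-→d18:-→d19:-→d20:H4→d21:-→d22:- -> H4
  + 94.57.32.0/20 (H5) depth=20
  + 39.95.96.0/20 (H3) depth=20
  - 39.95.96.0/20 clear@20
  + 39.95.96.0/20 (H1) depth=20
  + 39.95.110.99/32 (H4) depth=32
  lookup 39.95.110.99: bits 00100111010111110110111001100011 walk d0:-→d1:-→d2:-→d3:-→d4:-→d5:-→d6:-→d7:-→d8:-→d9:-→d10:-→d11:-→d12:-→d13:-→d14:-→d15:-→d16:-→d17:-→d18:-→d19:-→d20:H1→d21:-→d22:-→d23:-→d24:-→d25:-→d26:-→d27:-→d28:-→d29:-→d30:-→d31:-→d32:H4 -> H4

== LOOKUPS ==
["H0","H4","H2","H2","H4","H4"]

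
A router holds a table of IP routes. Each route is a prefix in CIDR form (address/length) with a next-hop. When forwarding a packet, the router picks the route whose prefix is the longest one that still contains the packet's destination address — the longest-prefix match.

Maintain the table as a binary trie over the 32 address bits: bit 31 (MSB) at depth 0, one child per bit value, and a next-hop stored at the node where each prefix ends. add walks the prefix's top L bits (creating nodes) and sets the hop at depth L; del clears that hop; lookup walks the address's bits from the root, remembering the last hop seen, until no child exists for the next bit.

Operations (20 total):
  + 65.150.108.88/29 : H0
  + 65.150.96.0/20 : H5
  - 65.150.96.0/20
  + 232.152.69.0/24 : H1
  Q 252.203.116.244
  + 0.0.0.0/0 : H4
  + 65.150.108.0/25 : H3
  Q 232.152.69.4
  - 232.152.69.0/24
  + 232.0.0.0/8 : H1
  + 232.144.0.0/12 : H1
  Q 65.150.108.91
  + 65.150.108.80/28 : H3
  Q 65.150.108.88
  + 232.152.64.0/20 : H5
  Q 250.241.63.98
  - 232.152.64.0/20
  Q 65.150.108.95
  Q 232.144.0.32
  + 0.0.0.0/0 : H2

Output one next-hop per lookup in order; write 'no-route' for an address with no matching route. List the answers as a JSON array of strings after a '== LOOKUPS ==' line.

Apply in order:
  + 65.150.108.88/29 (H0) depth=29
  + 65.150.96.0/20 (H5) depth=20
  - 65.150.96.0/20 clear@20
  + 232.152.69.0/24 (H1) depth=24
  Q 252.203.116.244: descend 111 ; hops seen [∅] ; pick no-route
  + 0.0.0.0/0 (H4) depth=0
  + 65.150.108.0/25 (H3) depth=25
  Q 232.152.69.4: descend 111010001001100001000101 ; hops seen [H4,H1] ; pick H1
  - 232.152.69.0/24 clear@24
  + 232.0.0.0/8 (H1) depth=8
  + 232.144.0.0/12 (H1) depth=12
  Q 65.150.108.91: descend 01000001100101100110110001011 ; hops seen [H4,H3,H0] ; pick H0
  + 65.150.108.80/28 (H3) depth=28
  Q 65.150.108.88: descend 01000001100101100110110001011 ; hops seen [H4,H3,H3,H0] ; pick H0
  + 232.152.64.0/20 (H5) depth=20
  Q 250.241.63.98: descend 111 ; hops seen [H4] ; pick H4
  - 232.152.64.0/20 clear@20
  Q 65.150.108.95: descend 01000001100101100110110001011 ; hops seen [H4,H3,H3,H0] ; pick H0
  Q 232.144.0.32: descend 111010001001 ; hops seen [H4,H1,H1] ; pick H1
  + 0.0.0.0/0 (H2) depth=0

== LOOKUPS ==
["no-route","H1","H0","H0","H4","H0","H1"]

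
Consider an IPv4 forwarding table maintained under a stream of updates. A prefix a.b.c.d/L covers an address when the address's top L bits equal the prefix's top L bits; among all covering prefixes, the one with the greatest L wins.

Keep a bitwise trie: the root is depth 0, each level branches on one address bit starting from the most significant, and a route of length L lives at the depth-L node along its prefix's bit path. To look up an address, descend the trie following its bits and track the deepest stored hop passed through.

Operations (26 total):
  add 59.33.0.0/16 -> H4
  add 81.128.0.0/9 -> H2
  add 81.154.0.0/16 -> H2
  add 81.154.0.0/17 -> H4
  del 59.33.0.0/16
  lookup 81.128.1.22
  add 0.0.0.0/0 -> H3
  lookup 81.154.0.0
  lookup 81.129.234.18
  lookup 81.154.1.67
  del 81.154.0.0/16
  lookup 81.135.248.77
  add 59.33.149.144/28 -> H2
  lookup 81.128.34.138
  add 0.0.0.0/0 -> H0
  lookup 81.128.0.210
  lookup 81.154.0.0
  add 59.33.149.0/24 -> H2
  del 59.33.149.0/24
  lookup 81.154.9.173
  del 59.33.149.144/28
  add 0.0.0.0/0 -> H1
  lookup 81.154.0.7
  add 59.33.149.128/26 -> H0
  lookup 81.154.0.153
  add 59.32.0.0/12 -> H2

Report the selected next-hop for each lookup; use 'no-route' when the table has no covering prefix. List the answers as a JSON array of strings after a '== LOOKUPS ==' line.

Process each operation:
  + 59.33.0.0/16 (H4) depth=16
  + 81.128.0.0/9 (H2) depth=9
  + 81.154.0.0/16 (H2) depth=16
  + 81.154.0.0/17 (H4) depth=17
  - 59.33.0.0/16 clear@16
  lookup 81.128.1.22: bits 01010001100 walk d0:-→d1:-→d2:-→d3:-→d4:-→d5:-→d6:-→d7:-→d8:-→d9:H2→d10:-→d11:- -> H2
  + 0.0.0.0/0 (H3) depth=0
  lookup 81.154.0.0: bits 01010001100110100 walk d0:H3→d1:-→d2:-→d3:-→d4:-→d5:-→d6:-→d7:-→d8:-→d9:H2→d10:-→d11:-→d12:-→d13:-→d14:-→d15:-→d16:H2→d17:H4 -> H4
  lookup 81.129.234.18: bits 01010001100 walk d0:H3→d1:-→d2:-→d3:-→d4:-→d5:-→d6:-→d7:-→d8:-→d9:H2→d10:-→d11:- -> H2
  lookup 81.154.1.67: bits 01010001100110100 walk d0:H3→d1:-→d2:-→d3:-→d4:-→d5:-→d6:-→d7:-→d8:-→d9:H2→d10:-→d11:-→d12:-→d13:-→d14:-→d15:-→d16:H2→d17:H4 -> H4
  - 81.154.0.0/16 clear@16
  lookup 81.135.248.77: bits 01010001100 walk d0:H3→d1:-→d2:-→d3:-→d4:-→d5:-→d6:-→d7:-→d8:-→d9:H2→d10:-→d11:- -> H2
  + 59.33.149.144/28 (H2) depth=28
  lookup 81.128.34.138: bits 01010001100 walk d0:H3→d1:-→d2:-→d3:-→d4:-→d5:-→d6:-→d7:-→d8:-→d9:H2→d10:-→d11:- -> H2
  + 0.0.0.0/0 (H0) depth=0
  lookup 81.128.0.210: bits 01010001100 walk d0:H0→d1:-→d2:-→d3:-→d4:-→d5:-→d6:-→d7:-→d8:-→d9:H2→d10:-→d11:- -> H2
  lookup 81.154.0.0: bits 01010001100110100 walk d0:H0→d1:-→d2:-→d3:-→d4:-→d5:-→d6:-→d7:-→d8:-→d9:H2→d10:-→d11:-→d12:-→d13:-→d14:-→d15:-→d16:-→d17:H4 -> H4
  + 59.33.149.0/24 (H2) depth=24
  - 59.33.149.0/24 clear@24
  lookup 81.154.9.173: bits 01010001100110100 walk d0:H0→d1:-→d2:-→d3:-→d4:-→d5:-→d6:-→d7:-→d8:-→d9:H2→d10:-→d11:-→d12:-→d13:-→d14:-→d15:-→d16:-→d17:H4 -> H4
  - 59.33.149.144/28 clear@28
  + 0.0.0.0/0 (H1) depth=0
  lookup 81.154.0.7: bits 01010001100110100 walk d0:H1→d1:-→d2:-→d3:-→d4:-→d5:-→d6:-→d7:-→d8:-→d9:H2→d10:-→d11:-→d12:-→d13:-→d14:-→d15:-→d16:-→d17:H4 -> H4
  + 59.33.149.128/26 (H0) depth=26
  lookup 81.154.0.153: bits 01010001100110100 walk d0:H1→d1:-→d2:-→d3:-→d4:-→d5:-→d6:-→d7:-→d8:-→d9:H2→d10:-→d11:-→d12:-→d13:-→d14:-→d15:-→d16:-→d17:H4 -> H4
  + 59.32.0.0/12 (H2) depth=12

== LOOKUPS ==
["H2","H4","H2","H4","H2","H2","H2","H4","H4","H4","H4"]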